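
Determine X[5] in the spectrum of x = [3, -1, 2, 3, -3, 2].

X[5] = Σ(n=0 to 5) x[n] · ω_6^(5n) where ω_6 = e^(-2πi/6)
= (3)·ω_6^0 + (-1)·ω_6^5 + (2)·ω_6^10 + (3)·ω_6^15 + (-3)·ω_6^20 + (2)·ω_6^25

X[5] = 1.0000+1.7321i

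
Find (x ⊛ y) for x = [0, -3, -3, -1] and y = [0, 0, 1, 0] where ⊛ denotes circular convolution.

(x ⊛ y)[n] = Σ(m=0 to 3) x[m] · y[(n-m) mod 4]

Computing each output sample:
(x ⊛ y)[0] = -3
(x ⊛ y)[1] = -1
(x ⊛ y)[2] = 0
(x ⊛ y)[3] = -3

x ⊛ y = [-3, -1, 0, -3]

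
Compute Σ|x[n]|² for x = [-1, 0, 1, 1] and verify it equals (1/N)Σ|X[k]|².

Time domain:
Σ|x[n]|² = |-1|² + |0|² + |1|² + |1|² = 3.0000

Frequency domain:
(1/4)Σ|X[k]|² = (1/4)(|1|² + |-2+1i|² + |-1|² + |-2-1i|²) = (1/4)·12.0000 = 3.0000

Both sides agree, confirming Parseval's theorem.

Σ|x[n]|² = (1/N)Σ|X[k]|² = 3.0000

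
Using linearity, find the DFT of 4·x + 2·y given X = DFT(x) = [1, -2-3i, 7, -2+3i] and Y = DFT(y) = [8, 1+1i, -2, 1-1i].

By linearity: DFT(4x + 2y) = 4·DFT(x) + 2·DFT(y)
= 4·[1, -2-3i, 7, -2+3i] + 2·[8, 1+1i, -2, 1-1i]

Computing element-wise:
Z[0] = 4·(1) + 2·(8) = 20
Z[1] = 4·(-2-3i) + 2·(1+1i) = -6-10i
Z[2] = 4·(7) + 2·(-2) = 24
Z[3] = 4·(-2+3i) + 2·(1-1i) = -6+10i

DFT(4x + 2y) = 4·X + 2·Y = [20, -6-10i, 24, -6+10i]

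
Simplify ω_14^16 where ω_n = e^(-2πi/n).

Since ω_14^14 = 1, powers reduce modulo 14.
16 mod 14 = 2
So ω_14^16 = ω_14^2 = e^(-2πi·2/14)

ω_14^16 = ω_14^2 = 0.6235-0.7818i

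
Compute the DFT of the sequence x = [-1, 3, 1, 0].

X[k] = Σ(n=0 to 3) x[n] · ω_4^(nk)
where ω_4 = e^(-2πi/4)

Computing each X[k]:
X[0] = 3
X[1] = -2-3i
X[2] = -3
X[3] = -2+3i

X = [3, -2-3i, -3, -2+3i]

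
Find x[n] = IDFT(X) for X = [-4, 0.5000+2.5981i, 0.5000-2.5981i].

x[n] = (1/3) Σ(k=0 to 2) X[k] · e^(2πikn/3)

Computing each x[n]:
x[0] = -1
x[1] = -3
x[2] = 0

x = [-1, -3, 0]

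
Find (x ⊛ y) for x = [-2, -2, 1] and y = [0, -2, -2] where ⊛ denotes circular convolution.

(x ⊛ y)[n] = Σ(m=0 to 2) x[m] · y[(n-m) mod 3]

Computing each output sample:
(x ⊛ y)[0] = 2
(x ⊛ y)[1] = 2
(x ⊛ y)[2] = 8

x ⊛ y = [2, 2, 8]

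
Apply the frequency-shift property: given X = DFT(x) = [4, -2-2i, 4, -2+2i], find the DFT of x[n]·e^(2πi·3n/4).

Modulation property: DFT(ω_4^(-3n)·x[n]) = X[(k-3) mod 4], so circularly shift X by 3 positions.

X[k-3] = [-2-2i, 4, -2+2i, 4]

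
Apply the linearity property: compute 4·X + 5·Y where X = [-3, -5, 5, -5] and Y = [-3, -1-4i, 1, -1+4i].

By linearity: DFT(4x + 5y) = 4·DFT(x) + 5·DFT(y)
= 4·[-3, -5, 5, -5] + 5·[-3, -1-4i, 1, -1+4i]

Computing element-wise:
Z[0] = 4·(-3) + 5·(-3) = -27
Z[1] = 4·(-5) + 5·(-1-4i) = -25-20i
Z[2] = 4·(5) + 5·(1) = 25
Z[3] = 4·(-5) + 5·(-1+4i) = -25+20i

DFT(4x + 5y) = 4·X + 5·Y = [-27, -25-20i, 25, -25+20i]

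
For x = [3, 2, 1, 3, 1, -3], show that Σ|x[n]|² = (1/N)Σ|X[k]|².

Time domain:
Σ|x[n]|² = |3|² + |2|² + |1|² + |3|² + |1|² + |-3|² = 33.0000

Frequency domain:
(1/6)Σ|X[k]|² = (1/6)(|7|² + |-1.5000-4.3301i|² + |5.5000-4.3301i|² + |3|² + |5.5000+4.3301i|² + |-1.5000+4.3301i|²) = (1/6)·198.0000 = 33.0000

Both sides agree, confirming Parseval's theorem.

Σ|x[n]|² = (1/N)Σ|X[k]|² = 33.0000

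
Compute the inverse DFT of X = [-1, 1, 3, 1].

x[n] = (1/4) Σ(k=0 to 3) X[k] · e^(2πikn/4)

Computing each x[n]:
x[0] = 1
x[1] = -1
x[2] = 0
x[3] = -1

x = [1, -1, 0, -1]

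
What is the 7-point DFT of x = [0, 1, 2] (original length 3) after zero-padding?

Original 3-point DFT: [3, -1.5000+0.8660i, -1.5000-0.8660i]
Zero-padded 7-point DFT provides frequency interpolation.

DFT_7([x, 0, ...]) = [3, 0.1784-2.7317i, -2.0245-0.1072i, 0.3460+1.1298i, 0.3460-1.1298i, -2.0245+0.1072i, 0.1784+2.7317i]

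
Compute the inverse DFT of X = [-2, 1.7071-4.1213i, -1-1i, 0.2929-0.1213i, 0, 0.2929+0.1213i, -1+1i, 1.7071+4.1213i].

x[n] = (1/8) Σ(k=0 to 7) X[k] · e^(2πikn/8)

Computing each x[n]:
x[0] = 0
x[1] = 1
x[2] = 1
x[3] = 0
x[4] = -1
x[5] = -1
x[6] = -1
x[7] = -1

x = [0, 1, 1, 0, -1, -1, -1, -1]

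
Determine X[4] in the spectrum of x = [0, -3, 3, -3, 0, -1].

X[4] = Σ(n=0 to 5) x[n] · ω_6^(4n) where ω_6 = e^(-2πi/6)
= (0)·ω_6^0 + (-3)·ω_6^4 + (3)·ω_6^8 + (-3)·ω_6^12 + (0)·ω_6^16 + (-1)·ω_6^20

X[4] = -2.5000-4.3301i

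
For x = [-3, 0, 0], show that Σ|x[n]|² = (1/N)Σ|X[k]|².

Time domain:
Σ|x[n]|² = |-3|² + |0|² + |0|² = 9.0000

Frequency domain:
(1/3)Σ|X[k]|² = (1/3)(|-3|² + |-3|² + |-3|²) = (1/3)·27.0000 = 9.0000

Both sides agree, confirming Parseval's theorem.

Σ|x[n]|² = (1/N)Σ|X[k]|² = 9.0000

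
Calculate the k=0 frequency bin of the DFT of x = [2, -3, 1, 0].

X[0] = Σ(n=0 to 3) x[n] · ω_4^0 = Σ x[n]
= (2) + (-3) + (1) + (0)

X[0] = 0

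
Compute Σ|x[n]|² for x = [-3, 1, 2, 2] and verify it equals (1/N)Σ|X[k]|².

Time domain:
Σ|x[n]|² = |-3|² + |1|² + |2|² + |2|² = 18.0000

Frequency domain:
(1/4)Σ|X[k]|² = (1/4)(|2|² + |-5+1i|² + |-4|² + |-5-1i|²) = (1/4)·72.0000 = 18.0000

Both sides agree, confirming Parseval's theorem.

Σ|x[n]|² = (1/N)Σ|X[k]|² = 18.0000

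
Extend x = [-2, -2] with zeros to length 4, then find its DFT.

Original 2-point DFT: [-4, 0]
Zero-padded 4-point DFT provides frequency interpolation.

DFT_4([x, 0, ...]) = [-4, -2+2i, 0, -2-2i]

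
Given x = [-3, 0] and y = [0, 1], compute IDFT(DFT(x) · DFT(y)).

(x ⊛ y)[n] = Σ(m=0 to 1) x[m] · y[(n-m) mod 2]

Computing each output sample:
(x ⊛ y)[0] = 0
(x ⊛ y)[1] = -3

x ⊛ y = [0, -3]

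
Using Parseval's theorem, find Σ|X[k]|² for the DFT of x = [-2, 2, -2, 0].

Parseval: Σ|x[n]|² = (1/N)Σ|X[k]|², so Σ|X[k]|² = N·Σ|x[n]|² = 4·12.0000

Σ|X[k]|² = N·Σ|x[n]|² = 4·12.0000 = 48.0000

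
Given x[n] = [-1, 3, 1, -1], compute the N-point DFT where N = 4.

X[k] = Σ(n=0 to 3) x[n] · ω_4^(nk)
where ω_4 = e^(-2πi/4)

Computing each X[k]:
X[0] = 2
X[1] = -2-4i
X[2] = -2
X[3] = -2+4i

X = [2, -2-4i, -2, -2+4i]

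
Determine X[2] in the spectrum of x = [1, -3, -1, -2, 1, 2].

X[2] = Σ(n=0 to 5) x[n] · ω_6^(2n) where ω_6 = e^(-2πi/6)
= (1)·ω_6^0 + (-3)·ω_6^2 + (-1)·ω_6^4 + (-2)·ω_6^6 + (1)·ω_6^8 + (2)·ω_6^10

X[2] = -0.5000+2.5981i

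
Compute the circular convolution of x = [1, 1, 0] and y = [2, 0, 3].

(x ⊛ y)[n] = Σ(m=0 to 2) x[m] · y[(n-m) mod 3]

Computing each output sample:
(x ⊛ y)[0] = 5
(x ⊛ y)[1] = 2
(x ⊛ y)[2] = 3

x ⊛ y = [5, 2, 3]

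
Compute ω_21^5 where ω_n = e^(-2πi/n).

ω_21^5 = e^(-2πi·5/21)
= cos(-2π·5/21) + i·sin(-2π·5/21)
= cos(-10π/21) + i·sin(-10π/21)

ω_21^5 = cos(-10π/21) + i·sin(-10π/21) = 0.0747-0.9972i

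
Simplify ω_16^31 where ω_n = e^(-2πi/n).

Since ω_16^16 = 1, powers reduce modulo 16.
31 mod 16 = 15
So ω_16^31 = ω_16^15 = e^(-2πi·15/16)

ω_16^31 = ω_16^15 = 0.9239+0.3827i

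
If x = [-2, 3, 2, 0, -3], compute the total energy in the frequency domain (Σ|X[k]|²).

Parseval: Σ|x[n]|² = (1/N)Σ|X[k]|², so Σ|X[k]|² = N·Σ|x[n]|² = 5·26.0000

Σ|X[k]|² = N·Σ|x[n]|² = 5·26.0000 = 130.0000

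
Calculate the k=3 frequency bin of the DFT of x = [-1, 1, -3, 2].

X[3] = Σ(n=0 to 3) x[n] · ω_4^(3n) where ω_4 = e^(-2πi/4)
= (-1)·ω_4^0 + (1)·ω_4^3 + (-3)·ω_4^6 + (2)·ω_4^9

X[3] = 2-1i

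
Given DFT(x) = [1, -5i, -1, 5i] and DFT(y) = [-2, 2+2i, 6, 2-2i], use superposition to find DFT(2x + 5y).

By linearity: DFT(2x + 5y) = 2·DFT(x) + 5·DFT(y)
= 2·[1, -5i, -1, 5i] + 5·[-2, 2+2i, 6, 2-2i]

Computing element-wise:
Z[0] = 2·(1) + 5·(-2) = -8
Z[1] = 2·(-5i) + 5·(2+2i) = 10
Z[2] = 2·(-1) + 5·(6) = 28
Z[3] = 2·(5i) + 5·(2-2i) = 10

DFT(2x + 5y) = 2·X + 5·Y = [-8, 10, 28, 10]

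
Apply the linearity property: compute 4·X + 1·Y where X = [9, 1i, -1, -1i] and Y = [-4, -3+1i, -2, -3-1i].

By linearity: DFT(4x + 1y) = 4·DFT(x) + 1·DFT(y)
= 4·[9, 1i, -1, -1i] + 1·[-4, -3+1i, -2, -3-1i]

Computing element-wise:
Z[0] = 4·(9) + 1·(-4) = 32
Z[1] = 4·(1i) + 1·(-3+1i) = -3+5i
Z[2] = 4·(-1) + 1·(-2) = -6
Z[3] = 4·(-1i) + 1·(-3-1i) = -3-5i

DFT(4x + 1y) = 4·X + 1·Y = [32, -3+5i, -6, -3-5i]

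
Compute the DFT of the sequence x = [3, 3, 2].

X[k] = Σ(n=0 to 2) x[n] · ω_3^(nk)
where ω_3 = e^(-2πi/3)

Computing each X[k]:
X[0] = 8
X[1] = 0.5000-0.8660i
X[2] = 0.5000+0.8660i

X = [8, 0.5000-0.8660i, 0.5000+0.8660i]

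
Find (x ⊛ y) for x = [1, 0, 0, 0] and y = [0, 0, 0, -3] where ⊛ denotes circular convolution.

(x ⊛ y)[n] = Σ(m=0 to 3) x[m] · y[(n-m) mod 4]

Computing each output sample:
(x ⊛ y)[0] = 0
(x ⊛ y)[1] = 0
(x ⊛ y)[2] = 0
(x ⊛ y)[3] = -3

x ⊛ y = [0, 0, 0, -3]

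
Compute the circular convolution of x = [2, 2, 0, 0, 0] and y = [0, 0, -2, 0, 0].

(x ⊛ y)[n] = Σ(m=0 to 4) x[m] · y[(n-m) mod 5]

Computing each output sample:
(x ⊛ y)[0] = 0
(x ⊛ y)[1] = 0
(x ⊛ y)[2] = -4
(x ⊛ y)[3] = -4
(x ⊛ y)[4] = 0

x ⊛ y = [0, 0, -4, -4, 0]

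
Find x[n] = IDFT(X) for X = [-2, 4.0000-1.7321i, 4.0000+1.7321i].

x[n] = (1/3) Σ(k=0 to 2) X[k] · e^(2πikn/3)

Computing each x[n]:
x[0] = 2
x[1] = -1
x[2] = -3

x = [2, -1, -3]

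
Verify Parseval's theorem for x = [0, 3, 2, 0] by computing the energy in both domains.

Time domain:
Σ|x[n]|² = |0|² + |3|² + |2|² + |0|² = 13.0000

Frequency domain:
(1/4)Σ|X[k]|² = (1/4)(|5|² + |-2-3i|² + |-1|² + |-2+3i|²) = (1/4)·52.0000 = 13.0000

Both sides agree, confirming Parseval's theorem.

Σ|x[n]|² = (1/N)Σ|X[k]|² = 13.0000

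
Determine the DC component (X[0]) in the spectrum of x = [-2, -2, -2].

X[0] = Σ(n=0 to 2) x[n] · ω_3^0 = Σ x[n]
= (-2) + (-2) + (-2)

X[0] = -6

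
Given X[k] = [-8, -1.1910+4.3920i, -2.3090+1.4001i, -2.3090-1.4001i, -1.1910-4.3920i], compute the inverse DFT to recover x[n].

x[n] = (1/5) Σ(k=0 to 4) X[k] · e^(2πikn/5)

Computing each x[n]:
x[0] = -3
x[1] = -3
x[2] = -2
x[3] = -1
x[4] = 1

x = [-3, -3, -2, -1, 1]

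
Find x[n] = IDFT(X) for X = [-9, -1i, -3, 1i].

x[n] = (1/4) Σ(k=0 to 3) X[k] · e^(2πikn/4)

Computing each x[n]:
x[0] = -3
x[1] = -1
x[2] = -3
x[3] = -2

x = [-3, -1, -3, -2]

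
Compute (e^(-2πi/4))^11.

Since ω_4^4 = 1, powers reduce modulo 4.
11 mod 4 = 3
So ω_4^11 = ω_4^3 = e^(-2πi·3/4)

ω_4^11 = ω_4^3 = 1i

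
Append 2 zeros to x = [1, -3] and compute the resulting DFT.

Original 2-point DFT: [-2, 4]
Zero-padded 4-point DFT provides frequency interpolation.

DFT_4([x, 0, ...]) = [-2, 1+3i, 4, 1-3i]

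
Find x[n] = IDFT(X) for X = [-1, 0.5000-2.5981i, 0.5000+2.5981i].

x[n] = (1/3) Σ(k=0 to 2) X[k] · e^(2πikn/3)

Computing each x[n]:
x[0] = 0
x[1] = 1
x[2] = -2

x = [0, 1, -2]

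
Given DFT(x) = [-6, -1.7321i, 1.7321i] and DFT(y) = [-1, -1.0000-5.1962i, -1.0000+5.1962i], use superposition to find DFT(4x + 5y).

By linearity: DFT(4x + 5y) = 4·DFT(x) + 5·DFT(y)
= 4·[-6, -1.7321i, 1.7321i] + 5·[-1, -1.0000-5.1962i, -1.0000+5.1962i]

Computing element-wise:
Z[0] = 4·(-6) + 5·(-1) = -29
Z[1] = 4·(-1.7321i) + 5·(-1.0000-5.1962i) = -5.0000-32.9094i
Z[2] = 4·(1.7321i) + 5·(-1.0000+5.1962i) = -5.0000+32.9094i

DFT(4x + 5y) = 4·X + 5·Y = [-29, -5.0000-32.9094i, -5.0000+32.9094i]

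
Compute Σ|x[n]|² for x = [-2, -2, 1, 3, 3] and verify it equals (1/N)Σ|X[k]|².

Time domain:
Σ|x[n]|² = |-2|² + |-2|² + |1|² + |3|² + |3|² = 27.0000

Frequency domain:
(1/5)Σ|X[k]|² = (1/5)(|3|² + |-4.9271+5.9309i|² + |-1.5729+1.0368i|² + |-1.5729-1.0368i|² + |-4.9271-5.9309i|²) = (1/5)·135.0000 = 27.0000

Both sides agree, confirming Parseval's theorem.

Σ|x[n]|² = (1/N)Σ|X[k]|² = 27.0000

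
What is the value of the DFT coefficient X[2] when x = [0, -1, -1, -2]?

X[2] = Σ(n=0 to 3) x[n] · ω_4^(2n) where ω_4 = e^(-2πi/4)
= (0)·ω_4^0 + (-1)·ω_4^2 + (-1)·ω_4^4 + (-2)·ω_4^6

X[2] = 2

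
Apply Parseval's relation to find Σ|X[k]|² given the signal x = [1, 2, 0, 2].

Parseval: Σ|x[n]|² = (1/N)Σ|X[k]|², so Σ|X[k]|² = N·Σ|x[n]|² = 4·9.0000

Σ|X[k]|² = N·Σ|x[n]|² = 4·9.0000 = 36.0000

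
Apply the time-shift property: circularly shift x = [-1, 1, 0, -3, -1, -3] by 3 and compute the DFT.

Time shift by 3: X_shifted[k] = ω_6^(3k) · X[k]
Shifted x = [-3, -1, -3, -1, 1, 0]

DFT(x[n-3]) = [-7, -1.5000+4.3301i, -2.5000-2.5981i, -3, -2.5000+2.5981i, -1.5000-4.3301i]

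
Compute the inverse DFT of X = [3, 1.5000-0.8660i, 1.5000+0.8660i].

x[n] = (1/3) Σ(k=0 to 2) X[k] · e^(2πikn/3)

Computing each x[n]:
x[0] = 2
x[1] = 1
x[2] = 0

x = [2, 1, 0]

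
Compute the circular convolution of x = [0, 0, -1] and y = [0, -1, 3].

(x ⊛ y)[n] = Σ(m=0 to 2) x[m] · y[(n-m) mod 3]

Computing each output sample:
(x ⊛ y)[0] = 1
(x ⊛ y)[1] = -3
(x ⊛ y)[2] = 0

x ⊛ y = [1, -3, 0]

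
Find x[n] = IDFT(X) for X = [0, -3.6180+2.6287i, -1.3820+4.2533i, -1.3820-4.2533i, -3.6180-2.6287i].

x[n] = (1/5) Σ(k=0 to 4) X[k] · e^(2πikn/5)

Computing each x[n]:
x[0] = -2
x[1] = -2
x[2] = 2
x[3] = 0
x[4] = 2

x = [-2, -2, 2, 0, 2]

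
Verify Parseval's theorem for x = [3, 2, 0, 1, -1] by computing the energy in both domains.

Time domain:
Σ|x[n]|² = |3|² + |2|² + |0|² + |1|² + |-1|² = 15.0000

Frequency domain:
(1/5)Σ|X[k]|² = (1/5)(|5|² + |2.5000-2.2654i|² + |2.5000-2.7144i|² + |2.5000+2.7144i|² + |2.5000+2.2654i|²) = (1/5)·75.0000 = 15.0000

Both sides agree, confirming Parseval's theorem.

Σ|x[n]|² = (1/N)Σ|X[k]|² = 15.0000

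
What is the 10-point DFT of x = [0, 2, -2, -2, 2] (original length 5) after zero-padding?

Original 5-point DFT: [0, 4.4721, -4.4721, -4.4721, 4.4721]
Zero-padded 10-point DFT provides frequency interpolation.

DFT_10([x, 0, ...]) = [0, 1.4531i, 4.4721, -6.1554i, -4.4721, 0, -4.4721, 6.1554i, 4.4721, -1.4531i]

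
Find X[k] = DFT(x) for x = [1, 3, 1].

X[k] = Σ(n=0 to 2) x[n] · ω_3^(nk)
where ω_3 = e^(-2πi/3)

Computing each X[k]:
X[0] = 5
X[1] = -1.0000-1.7321i
X[2] = -1.0000+1.7321i

X = [5, -1.0000-1.7321i, -1.0000+1.7321i]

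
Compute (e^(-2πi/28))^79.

Since ω_28^28 = 1, powers reduce modulo 28.
79 mod 28 = 23
So ω_28^79 = ω_28^23 = e^(-2πi·23/28)

ω_28^79 = ω_28^23 = 0.4339+0.9010i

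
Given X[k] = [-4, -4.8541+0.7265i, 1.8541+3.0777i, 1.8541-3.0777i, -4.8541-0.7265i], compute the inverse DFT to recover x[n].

x[n] = (1/5) Σ(k=0 to 4) X[k] · e^(2πikn/5)

Computing each x[n]:
x[0] = -2
x[1] = -3
x[2] = 2
x[3] = 0
x[4] = -1

x = [-2, -3, 2, 0, -1]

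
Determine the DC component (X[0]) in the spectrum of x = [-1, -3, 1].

X[0] = Σ(n=0 to 2) x[n] · ω_3^0 = Σ x[n]
= (-1) + (-3) + (1)

X[0] = -3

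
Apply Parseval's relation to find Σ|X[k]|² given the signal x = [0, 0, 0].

Parseval: Σ|x[n]|² = (1/N)Σ|X[k]|², so Σ|X[k]|² = N·Σ|x[n]|² = 3·0.0000

Σ|X[k]|² = N·Σ|x[n]|² = 3·0.0000 = 0.0000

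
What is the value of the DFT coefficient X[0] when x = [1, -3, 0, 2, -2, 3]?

X[0] = Σ(n=0 to 5) x[n] · ω_6^0 = Σ x[n]
= (1) + (-3) + (0) + (2) + (-2) + (3)

X[0] = 1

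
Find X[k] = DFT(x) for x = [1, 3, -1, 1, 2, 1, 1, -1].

X[k] = Σ(n=0 to 7) x[n] · ω_8^(nk)
where ω_8 = e^(-2πi/8)

Computing each X[k]:
X[0] = 7
X[1] = -1.0000-0.8284i
X[2] = 3-4i
X[3] = -1.0000-4.8284i
X[4] = -1
X[5] = -1.0000+4.8284i
X[6] = 3+4i
X[7] = -1.0000+0.8284i

X = [7, -1.0000-0.8284i, 3-4i, -1.0000-4.8284i, -1, -1.0000+4.8284i, 3+4i, -1.0000+0.8284i]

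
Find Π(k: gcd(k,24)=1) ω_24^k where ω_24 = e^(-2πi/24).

The primitive 24th roots of unity are ω_24^k for k coprime to 24: k ∈ {1, 5, 7, 11, 13, 17, 19, 23}
Their product equals the constant term of the cyclotomic polynomial Φ_24(x) up to sign.
For n ≥ 3, the product of all primitive nth roots of unity is 1. (For n=1 it is 1; for n=2 it is -1.)

1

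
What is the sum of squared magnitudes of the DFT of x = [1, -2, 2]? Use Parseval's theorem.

Parseval: Σ|x[n]|² = (1/N)Σ|X[k]|², so Σ|X[k]|² = N·Σ|x[n]|² = 3·9.0000

Σ|X[k]|² = N·Σ|x[n]|² = 3·9.0000 = 27.0000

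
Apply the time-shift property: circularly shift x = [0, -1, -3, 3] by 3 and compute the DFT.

Time shift by 3: X_shifted[k] = ω_4^(3k) · X[k]
Shifted x = [-1, -3, 3, 0]

DFT(x[n-3]) = [-1, -4+3i, 5, -4-3i]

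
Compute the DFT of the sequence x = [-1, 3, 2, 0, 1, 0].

X[k] = Σ(n=0 to 5) x[n] · ω_6^(nk)
where ω_6 = e^(-2πi/6)

Computing each X[k]:
X[0] = 5
X[1] = -1.0000-3.4641i
X[2] = -4.0000-1.7321i
X[3] = -1
X[4] = -4.0000+1.7321i
X[5] = -1.0000+3.4641i

X = [5, -1.0000-3.4641i, -4.0000-1.7321i, -1, -4.0000+1.7321i, -1.0000+3.4641i]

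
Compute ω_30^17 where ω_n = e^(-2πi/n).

ω_30^17 = e^(-2πi·17/30)
= cos(-2π·17/30) + i·sin(-2π·17/30)
= cos(-34π/30) + i·sin(-34π/30)

ω_30^17 = cos(-34π/30) + i·sin(-34π/30) = -0.9135+0.4067i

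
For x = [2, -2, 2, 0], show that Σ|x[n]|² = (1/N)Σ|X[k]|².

Time domain:
Σ|x[n]|² = |2|² + |-2|² + |2|² + |0|² = 12.0000

Frequency domain:
(1/4)Σ|X[k]|² = (1/4)(|2|² + |2i|² + |6|² + |-2i|²) = (1/4)·48.0000 = 12.0000

Both sides agree, confirming Parseval's theorem.

Σ|x[n]|² = (1/N)Σ|X[k]|² = 12.0000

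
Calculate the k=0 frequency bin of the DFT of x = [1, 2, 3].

X[0] = Σ(n=0 to 2) x[n] · ω_3^0 = Σ x[n]
= (1) + (2) + (3)

X[0] = 6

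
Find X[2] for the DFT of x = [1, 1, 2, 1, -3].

X[2] = Σ(n=0 to 4) x[n] · ω_5^(2n) where ω_5 = e^(-2πi/5)
= (1)·ω_5^0 + (1)·ω_5^2 + (2)·ω_5^4 + (1)·ω_5^6 + (-3)·ω_5^8

X[2] = 3.5451-1.4001i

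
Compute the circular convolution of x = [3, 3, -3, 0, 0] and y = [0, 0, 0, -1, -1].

(x ⊛ y)[n] = Σ(m=0 to 4) x[m] · y[(n-m) mod 5]

Computing each output sample:
(x ⊛ y)[0] = 0
(x ⊛ y)[1] = 3
(x ⊛ y)[2] = 0
(x ⊛ y)[3] = -3
(x ⊛ y)[4] = -6

x ⊛ y = [0, 3, 0, -3, -6]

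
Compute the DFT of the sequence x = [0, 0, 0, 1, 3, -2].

X[k] = Σ(n=0 to 5) x[n] · ω_6^(nk)
where ω_6 = e^(-2πi/6)

Computing each X[k]:
X[0] = 2
X[1] = -3.5000+0.8660i
X[2] = 0.5000-4.3301i
X[3] = 4
X[4] = 0.5000+4.3301i
X[5] = -3.5000-0.8660i

X = [2, -3.5000+0.8660i, 0.5000-4.3301i, 4, 0.5000+4.3301i, -3.5000-0.8660i]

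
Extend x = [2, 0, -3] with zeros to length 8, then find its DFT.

Original 3-point DFT: [-1, 3.5000-2.5981i, 3.5000+2.5981i]
Zero-padded 8-point DFT provides frequency interpolation.

DFT_8([x, 0, ...]) = [-1, 2+3i, 5, 2-3i, -1, 2+3i, 5, 2-3i]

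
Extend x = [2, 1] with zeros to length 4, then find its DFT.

Original 2-point DFT: [3, 1]
Zero-padded 4-point DFT provides frequency interpolation.

DFT_4([x, 0, ...]) = [3, 2-1i, 1, 2+1i]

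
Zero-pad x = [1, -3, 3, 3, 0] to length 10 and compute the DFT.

Original 5-point DFT: [4, -4.7812+2.8532i, 5.2812+1.7634i, 5.2812-1.7634i, -4.7812-2.8532i]
Zero-padded 10-point DFT provides frequency interpolation.

DFT_10([x, 0, ...]) = [4, -1.4271-3.9430i, -4.7812+2.8532i, 1.9271+6.3799i, 5.2812+1.7634i, 4, 5.2812-1.7634i, 1.9271-6.3799i, -4.7812-2.8532i, -1.4271+3.9430i]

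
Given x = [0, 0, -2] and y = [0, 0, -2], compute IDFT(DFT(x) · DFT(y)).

(x ⊛ y)[n] = Σ(m=0 to 2) x[m] · y[(n-m) mod 3]

Computing each output sample:
(x ⊛ y)[0] = 0
(x ⊛ y)[1] = 4
(x ⊛ y)[2] = 0

x ⊛ y = [0, 4, 0]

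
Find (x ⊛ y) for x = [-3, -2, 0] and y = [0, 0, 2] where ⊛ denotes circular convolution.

(x ⊛ y)[n] = Σ(m=0 to 2) x[m] · y[(n-m) mod 3]

Computing each output sample:
(x ⊛ y)[0] = -4
(x ⊛ y)[1] = 0
(x ⊛ y)[2] = -6

x ⊛ y = [-4, 0, -6]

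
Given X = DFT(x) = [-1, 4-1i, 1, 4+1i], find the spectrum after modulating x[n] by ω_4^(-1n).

Modulation property: DFT(ω_4^(-1n)·x[n]) = X[(k-1) mod 4], so circularly shift X by 1 positions.

X[k-1] = [4+1i, -1, 4-1i, 1]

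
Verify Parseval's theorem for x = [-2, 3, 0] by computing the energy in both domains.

Time domain:
Σ|x[n]|² = |-2|² + |3|² + |0|² = 13.0000

Frequency domain:
(1/3)Σ|X[k]|² = (1/3)(|1|² + |-3.5000-2.5981i|² + |-3.5000+2.5981i|²) = (1/3)·39.0000 = 13.0000

Both sides agree, confirming Parseval's theorem.

Σ|x[n]|² = (1/N)Σ|X[k]|² = 13.0000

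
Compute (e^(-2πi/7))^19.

Since ω_7^7 = 1, powers reduce modulo 7.
19 mod 7 = 5
So ω_7^19 = ω_7^5 = e^(-2πi·5/7)

ω_7^19 = ω_7^5 = -0.2225+0.9749i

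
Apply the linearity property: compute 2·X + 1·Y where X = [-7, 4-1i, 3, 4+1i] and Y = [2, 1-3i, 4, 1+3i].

By linearity: DFT(2x + 1y) = 2·DFT(x) + 1·DFT(y)
= 2·[-7, 4-1i, 3, 4+1i] + 1·[2, 1-3i, 4, 1+3i]

Computing element-wise:
Z[0] = 2·(-7) + 1·(2) = -12
Z[1] = 2·(4-1i) + 1·(1-3i) = 9-5i
Z[2] = 2·(3) + 1·(4) = 10
Z[3] = 2·(4+1i) + 1·(1+3i) = 9+5i

DFT(2x + 1y) = 2·X + 1·Y = [-12, 9-5i, 10, 9+5i]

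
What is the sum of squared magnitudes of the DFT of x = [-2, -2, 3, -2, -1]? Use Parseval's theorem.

Parseval: Σ|x[n]|² = (1/N)Σ|X[k]|², so Σ|X[k]|² = N·Σ|x[n]|² = 5·22.0000

Σ|X[k]|² = N·Σ|x[n]|² = 5·22.0000 = 110.0000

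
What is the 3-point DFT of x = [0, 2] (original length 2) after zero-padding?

Original 2-point DFT: [2, -2]
Zero-padded 3-point DFT provides frequency interpolation.

DFT_3([x, 0, ...]) = [2, -1.0000-1.7321i, -1.0000+1.7321i]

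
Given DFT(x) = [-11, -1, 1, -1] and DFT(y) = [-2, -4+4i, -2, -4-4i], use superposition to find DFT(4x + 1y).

By linearity: DFT(4x + 1y) = 4·DFT(x) + 1·DFT(y)
= 4·[-11, -1, 1, -1] + 1·[-2, -4+4i, -2, -4-4i]

Computing element-wise:
Z[0] = 4·(-11) + 1·(-2) = -46
Z[1] = 4·(-1) + 1·(-4+4i) = -8+4i
Z[2] = 4·(1) + 1·(-2) = 2
Z[3] = 4·(-1) + 1·(-4-4i) = -8-4i

DFT(4x + 1y) = 4·X + 1·Y = [-46, -8+4i, 2, -8-4i]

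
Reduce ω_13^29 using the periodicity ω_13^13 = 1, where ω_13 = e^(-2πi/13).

Since ω_13^13 = 1, powers reduce modulo 13.
29 mod 13 = 3
So ω_13^29 = ω_13^3 = e^(-2πi·3/13)

ω_13^29 = ω_13^3 = 0.1205-0.9927i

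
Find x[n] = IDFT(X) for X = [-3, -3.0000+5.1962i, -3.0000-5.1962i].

x[n] = (1/3) Σ(k=0 to 2) X[k] · e^(2πikn/3)

Computing each x[n]:
x[0] = -3
x[1] = -3
x[2] = 3

x = [-3, -3, 3]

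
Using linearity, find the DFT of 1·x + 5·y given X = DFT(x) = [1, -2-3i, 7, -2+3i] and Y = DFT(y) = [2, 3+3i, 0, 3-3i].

By linearity: DFT(1x + 5y) = 1·DFT(x) + 5·DFT(y)
= 1·[1, -2-3i, 7, -2+3i] + 5·[2, 3+3i, 0, 3-3i]

Computing element-wise:
Z[0] = 1·(1) + 5·(2) = 11
Z[1] = 1·(-2-3i) + 5·(3+3i) = 13+12i
Z[2] = 1·(7) + 5·(0) = 7
Z[3] = 1·(-2+3i) + 5·(3-3i) = 13-12i

DFT(1x + 5y) = 1·X + 5·Y = [11, 13+12i, 7, 13-12i]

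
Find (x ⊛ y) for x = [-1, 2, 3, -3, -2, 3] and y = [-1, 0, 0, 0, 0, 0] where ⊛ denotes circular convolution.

(x ⊛ y)[n] = Σ(m=0 to 5) x[m] · y[(n-m) mod 6]

Computing each output sample:
(x ⊛ y)[0] = 1
(x ⊛ y)[1] = -2
(x ⊛ y)[2] = -3
(x ⊛ y)[3] = 3
(x ⊛ y)[4] = 2
(x ⊛ y)[5] = -3

x ⊛ y = [1, -2, -3, 3, 2, -3]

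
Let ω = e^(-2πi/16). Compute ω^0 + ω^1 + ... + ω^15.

Sum of all nth roots of unity equals 0 for n > 1 (geometric series with r ≠ 1).

0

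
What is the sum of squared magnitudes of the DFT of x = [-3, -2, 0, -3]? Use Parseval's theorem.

Parseval: Σ|x[n]|² = (1/N)Σ|X[k]|², so Σ|X[k]|² = N·Σ|x[n]|² = 4·22.0000

Σ|X[k]|² = N·Σ|x[n]|² = 4·22.0000 = 88.0000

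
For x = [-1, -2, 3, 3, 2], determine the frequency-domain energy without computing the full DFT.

Parseval: Σ|x[n]|² = (1/N)Σ|X[k]|², so Σ|X[k]|² = N·Σ|x[n]|² = 5·27.0000

Σ|X[k]|² = N·Σ|x[n]|² = 5·27.0000 = 135.0000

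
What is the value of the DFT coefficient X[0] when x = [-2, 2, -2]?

X[0] = Σ(n=0 to 2) x[n] · ω_3^0 = Σ x[n]
= (-2) + (2) + (-2)

X[0] = -2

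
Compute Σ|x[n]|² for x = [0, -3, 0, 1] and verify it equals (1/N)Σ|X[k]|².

Time domain:
Σ|x[n]|² = |0|² + |-3|² + |0|² + |1|² = 10.0000

Frequency domain:
(1/4)Σ|X[k]|² = (1/4)(|-2|² + |4i|² + |2|² + |-4i|²) = (1/4)·40.0000 = 10.0000

Both sides agree, confirming Parseval's theorem.

Σ|x[n]|² = (1/N)Σ|X[k]|² = 10.0000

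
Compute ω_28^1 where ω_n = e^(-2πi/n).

ω_28^1 = e^(-2πi·1/28)
= cos(-2π·1/28) + i·sin(-2π·1/28)
= cos(-2π/28) + i·sin(-2π/28)

ω_28^1 = cos(-2π/28) + i·sin(-2π/28) = 0.9749-0.2225i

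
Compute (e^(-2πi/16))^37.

Since ω_16^16 = 1, powers reduce modulo 16.
37 mod 16 = 5
So ω_16^37 = ω_16^5 = e^(-2πi·5/16)

ω_16^37 = ω_16^5 = -0.3827-0.9239i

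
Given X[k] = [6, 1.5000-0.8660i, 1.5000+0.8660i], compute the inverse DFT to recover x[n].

x[n] = (1/3) Σ(k=0 to 2) X[k] · e^(2πikn/3)

Computing each x[n]:
x[0] = 3
x[1] = 2
x[2] = 1

x = [3, 2, 1]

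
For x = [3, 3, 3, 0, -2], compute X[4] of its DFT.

X[4] = Σ(n=0 to 4) x[n] · ω_5^(4n) where ω_5 = e^(-2πi/5)
= (3)·ω_5^0 + (3)·ω_5^4 + (3)·ω_5^8 + (0)·ω_5^12 + (-2)·ω_5^16

X[4] = 0.8820+6.5186i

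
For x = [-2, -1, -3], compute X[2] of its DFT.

X[2] = Σ(n=0 to 2) x[n] · ω_3^(2n) where ω_3 = e^(-2πi/3)
= (-2)·ω_3^0 + (-1)·ω_3^2 + (-3)·ω_3^4

X[2] = 1.7321i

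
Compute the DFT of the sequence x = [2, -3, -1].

X[k] = Σ(n=0 to 2) x[n] · ω_3^(nk)
where ω_3 = e^(-2πi/3)

Computing each X[k]:
X[0] = -2
X[1] = 4.0000+1.7321i
X[2] = 4.0000-1.7321i

X = [-2, 4.0000+1.7321i, 4.0000-1.7321i]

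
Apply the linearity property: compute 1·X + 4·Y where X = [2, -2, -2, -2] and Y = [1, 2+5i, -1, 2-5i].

By linearity: DFT(1x + 4y) = 1·DFT(x) + 4·DFT(y)
= 1·[2, -2, -2, -2] + 4·[1, 2+5i, -1, 2-5i]

Computing element-wise:
Z[0] = 1·(2) + 4·(1) = 6
Z[1] = 1·(-2) + 4·(2+5i) = 6+20i
Z[2] = 1·(-2) + 4·(-1) = -6
Z[3] = 1·(-2) + 4·(2-5i) = 6-20i

DFT(1x + 4y) = 1·X + 4·Y = [6, 6+20i, -6, 6-20i]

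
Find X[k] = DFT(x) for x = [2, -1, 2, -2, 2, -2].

X[k] = Σ(n=0 to 5) x[n] · ω_6^(nk)
where ω_6 = e^(-2πi/6)

Computing each X[k]:
X[0] = 1
X[1] = 0.5000-0.8660i
X[2] = -0.5000-0.8660i
X[3] = 11
X[4] = -0.5000+0.8660i
X[5] = 0.5000+0.8660i

X = [1, 0.5000-0.8660i, -0.5000-0.8660i, 11, -0.5000+0.8660i, 0.5000+0.8660i]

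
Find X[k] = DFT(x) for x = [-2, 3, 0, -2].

X[k] = Σ(n=0 to 3) x[n] · ω_4^(nk)
where ω_4 = e^(-2πi/4)

Computing each X[k]:
X[0] = -1
X[1] = -2-5i
X[2] = -3
X[3] = -2+5i

X = [-1, -2-5i, -3, -2+5i]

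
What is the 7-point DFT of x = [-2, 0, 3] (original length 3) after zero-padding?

Original 3-point DFT: [1, -3.5000+2.5981i, -3.5000-2.5981i]
Zero-padded 7-point DFT provides frequency interpolation.

DFT_7([x, 0, ...]) = [1, -2.6676-2.9248i, -4.7029+1.3017i, -0.1295+2.3455i, -0.1295-2.3455i, -4.7029-1.3017i, -2.6676+2.9248i]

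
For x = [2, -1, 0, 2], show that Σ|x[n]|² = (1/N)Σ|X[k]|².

Time domain:
Σ|x[n]|² = |2|² + |-1|² + |0|² + |2|² = 9.0000

Frequency domain:
(1/4)Σ|X[k]|² = (1/4)(|3|² + |2+3i|² + |1|² + |2-3i|²) = (1/4)·36.0000 = 9.0000

Both sides agree, confirming Parseval's theorem.

Σ|x[n]|² = (1/N)Σ|X[k]|² = 9.0000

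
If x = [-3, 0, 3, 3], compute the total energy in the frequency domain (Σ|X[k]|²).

Parseval: Σ|x[n]|² = (1/N)Σ|X[k]|², so Σ|X[k]|² = N·Σ|x[n]|² = 4·27.0000

Σ|X[k]|² = N·Σ|x[n]|² = 4·27.0000 = 108.0000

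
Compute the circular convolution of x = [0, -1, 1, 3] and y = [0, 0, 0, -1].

(x ⊛ y)[n] = Σ(m=0 to 3) x[m] · y[(n-m) mod 4]

Computing each output sample:
(x ⊛ y)[0] = 1
(x ⊛ y)[1] = -1
(x ⊛ y)[2] = -3
(x ⊛ y)[3] = 0

x ⊛ y = [1, -1, -3, 0]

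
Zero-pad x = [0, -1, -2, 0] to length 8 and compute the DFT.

Original 4-point DFT: [-3, 2+1i, -1, 2-1i]
Zero-padded 8-point DFT provides frequency interpolation.

DFT_8([x, 0, ...]) = [-3, -0.7071+2.7071i, 2+1i, 0.7071-1.2929i, -1, 0.7071+1.2929i, 2-1i, -0.7071-2.7071i]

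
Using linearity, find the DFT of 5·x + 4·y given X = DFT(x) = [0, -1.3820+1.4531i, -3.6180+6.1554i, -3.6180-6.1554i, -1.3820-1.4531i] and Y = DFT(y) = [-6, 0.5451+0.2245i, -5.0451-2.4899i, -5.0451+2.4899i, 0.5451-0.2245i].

By linearity: DFT(5x + 4y) = 5·DFT(x) + 4·DFT(y)
= 5·[0, -1.3820+1.4531i, -3.6180+6.1554i, -3.6180-6.1554i, -1.3820-1.4531i] + 4·[-6, 0.5451+0.2245i, -5.0451-2.4899i, -5.0451+2.4899i, 0.5451-0.2245i]

Computing element-wise:
Z[0] = 5·(0) + 4·(-6) = -24
Z[1] = 5·(-1.3820+1.4531i) + 4·(0.5451+0.2245i) = -4.7296+8.1635i
Z[2] = 5·(-3.6180+6.1554i) + 4·(-5.0451-2.4899i) = -38.2704+20.8174i
Z[3] = 5·(-3.6180-6.1554i) + 4·(-5.0451+2.4899i) = -38.2704-20.8174i
Z[4] = 5·(-1.3820-1.4531i) + 4·(0.5451-0.2245i) = -4.7296-8.1635i

DFT(5x + 4y) = 5·X + 4·Y = [-24, -4.7296+8.1635i, -38.2704+20.8174i, -38.2704-20.8174i, -4.7296-8.1635i]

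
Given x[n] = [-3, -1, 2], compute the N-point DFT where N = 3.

X[k] = Σ(n=0 to 2) x[n] · ω_3^(nk)
where ω_3 = e^(-2πi/3)

Computing each X[k]:
X[0] = -2
X[1] = -3.5000+2.5981i
X[2] = -3.5000-2.5981i

X = [-2, -3.5000+2.5981i, -3.5000-2.5981i]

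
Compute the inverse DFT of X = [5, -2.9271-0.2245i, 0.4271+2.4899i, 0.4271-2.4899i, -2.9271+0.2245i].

x[n] = (1/5) Σ(k=0 to 4) X[k] · e^(2πikn/5)

Computing each x[n]:
x[0] = 0
x[1] = 0
x[2] = 3
x[3] = 1
x[4] = 1

x = [0, 0, 3, 1, 1]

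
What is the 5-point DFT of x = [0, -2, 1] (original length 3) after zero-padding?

Original 3-point DFT: [-1, 0.5000+2.5981i, 0.5000-2.5981i]
Zero-padded 5-point DFT provides frequency interpolation.

DFT_5([x, 0, ...]) = [-1, -1.4271+1.3143i, 1.9271+2.1266i, 1.9271-2.1266i, -1.4271-1.3143i]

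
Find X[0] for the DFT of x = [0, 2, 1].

X[0] = Σ(n=0 to 2) x[n] · ω_3^0 = Σ x[n]
= (0) + (2) + (1)

X[0] = 3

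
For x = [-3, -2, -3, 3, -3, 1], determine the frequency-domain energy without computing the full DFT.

Parseval: Σ|x[n]|² = (1/N)Σ|X[k]|², so Σ|X[k]|² = N·Σ|x[n]|² = 6·41.0000

Σ|X[k]|² = N·Σ|x[n]|² = 6·41.0000 = 246.0000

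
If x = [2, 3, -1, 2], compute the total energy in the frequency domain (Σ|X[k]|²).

Parseval: Σ|x[n]|² = (1/N)Σ|X[k]|², so Σ|X[k]|² = N·Σ|x[n]|² = 4·18.0000

Σ|X[k]|² = N·Σ|x[n]|² = 4·18.0000 = 72.0000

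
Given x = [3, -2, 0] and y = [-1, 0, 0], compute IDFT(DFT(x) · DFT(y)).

(x ⊛ y)[n] = Σ(m=0 to 2) x[m] · y[(n-m) mod 3]

Computing each output sample:
(x ⊛ y)[0] = -3
(x ⊛ y)[1] = 2
(x ⊛ y)[2] = 0

x ⊛ y = [-3, 2, 0]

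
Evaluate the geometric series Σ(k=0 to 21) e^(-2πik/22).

Sum of all nth roots of unity equals 0 for n > 1 (geometric series with r ≠ 1).

0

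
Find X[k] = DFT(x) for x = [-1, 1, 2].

X[k] = Σ(n=0 to 2) x[n] · ω_3^(nk)
where ω_3 = e^(-2πi/3)

Computing each X[k]:
X[0] = 2
X[1] = -2.5000+0.8660i
X[2] = -2.5000-0.8660i

X = [2, -2.5000+0.8660i, -2.5000-0.8660i]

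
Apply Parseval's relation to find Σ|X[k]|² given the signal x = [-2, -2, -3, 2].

Parseval: Σ|x[n]|² = (1/N)Σ|X[k]|², so Σ|X[k]|² = N·Σ|x[n]|² = 4·21.0000

Σ|X[k]|² = N·Σ|x[n]|² = 4·21.0000 = 84.0000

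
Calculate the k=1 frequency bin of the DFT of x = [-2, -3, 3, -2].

X[1] = Σ(n=0 to 3) x[n] · ω_4^(1n) where ω_4 = e^(-2πi/4)
= (-2)·ω_4^0 + (-3)·ω_4^1 + (3)·ω_4^2 + (-2)·ω_4^3

X[1] = -5+1i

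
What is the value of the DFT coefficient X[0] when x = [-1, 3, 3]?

X[0] = Σ(n=0 to 2) x[n] · ω_3^0 = Σ x[n]
= (-1) + (3) + (3)

X[0] = 5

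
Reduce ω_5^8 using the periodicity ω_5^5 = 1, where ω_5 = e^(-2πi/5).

Since ω_5^5 = 1, powers reduce modulo 5.
8 mod 5 = 3
So ω_5^8 = ω_5^3 = e^(-2πi·3/5)

ω_5^8 = ω_5^3 = -0.8090+0.5878i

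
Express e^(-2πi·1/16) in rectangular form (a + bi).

ω_16^1 = e^(-2πi·1/16)
= cos(-2π·1/16) + i·sin(-2π·1/16)
= cos(-2π/16) + i·sin(-2π/16)

ω_16^1 = cos(-2π/16) + i·sin(-2π/16) = 0.9239-0.3827i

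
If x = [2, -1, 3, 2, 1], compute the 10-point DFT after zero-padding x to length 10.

Original 5-point DFT: [7, -2.0451+1.3143i, 3.5451+2.1266i, 3.5451-2.1266i, -2.0451-1.3143i]
Zero-padded 10-point DFT provides frequency interpolation.

DFT_10([x, 0, ...]) = [7, 0.6910-4.7553i, -2.0451+1.3143i, 1.8090+2.9389i, 3.5451+2.1266i, 5, 3.5451-2.1266i, 1.8090-2.9389i, -2.0451-1.3143i, 0.6910+4.7553i]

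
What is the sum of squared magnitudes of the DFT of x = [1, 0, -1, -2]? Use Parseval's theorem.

Parseval: Σ|x[n]|² = (1/N)Σ|X[k]|², so Σ|X[k]|² = N·Σ|x[n]|² = 4·6.0000

Σ|X[k]|² = N·Σ|x[n]|² = 4·6.0000 = 24.0000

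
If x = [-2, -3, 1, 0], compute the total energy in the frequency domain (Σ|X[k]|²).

Parseval: Σ|x[n]|² = (1/N)Σ|X[k]|², so Σ|X[k]|² = N·Σ|x[n]|² = 4·14.0000

Σ|X[k]|² = N·Σ|x[n]|² = 4·14.0000 = 56.0000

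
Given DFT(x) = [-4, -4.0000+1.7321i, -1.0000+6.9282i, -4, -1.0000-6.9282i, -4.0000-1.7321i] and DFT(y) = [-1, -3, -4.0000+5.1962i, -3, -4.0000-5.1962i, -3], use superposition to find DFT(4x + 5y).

By linearity: DFT(4x + 5y) = 4·DFT(x) + 5·DFT(y)
= 4·[-4, -4.0000+1.7321i, -1.0000+6.9282i, -4, -1.0000-6.9282i, -4.0000-1.7321i] + 5·[-1, -3, -4.0000+5.1962i, -3, -4.0000-5.1962i, -3]

Computing element-wise:
Z[0] = 4·(-4) + 5·(-1) = -21
Z[1] = 4·(-4.0000+1.7321i) + 5·(-3) = -31.0000+6.9284i
Z[2] = 4·(-1.0000+6.9282i) + 5·(-4.0000+5.1962i) = -24.0000+53.6938i
Z[3] = 4·(-4) + 5·(-3) = -31
Z[4] = 4·(-1.0000-6.9282i) + 5·(-4.0000-5.1962i) = -24.0000-53.6938i
Z[5] = 4·(-4.0000-1.7321i) + 5·(-3) = -31.0000-6.9284i

DFT(4x + 5y) = 4·X + 5·Y = [-21, -31.0000+6.9284i, -24.0000+53.6938i, -31, -24.0000-53.6938i, -31.0000-6.9284i]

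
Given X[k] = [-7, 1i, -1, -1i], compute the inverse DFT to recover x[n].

x[n] = (1/4) Σ(k=0 to 3) X[k] · e^(2πikn/4)

Computing each x[n]:
x[0] = -2
x[1] = -2
x[2] = -2
x[3] = -1

x = [-2, -2, -2, -1]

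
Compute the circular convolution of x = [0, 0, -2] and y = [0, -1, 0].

(x ⊛ y)[n] = Σ(m=0 to 2) x[m] · y[(n-m) mod 3]

Computing each output sample:
(x ⊛ y)[0] = 2
(x ⊛ y)[1] = 0
(x ⊛ y)[2] = 0

x ⊛ y = [2, 0, 0]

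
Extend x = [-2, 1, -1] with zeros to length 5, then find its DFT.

Original 3-point DFT: [-2, -2.0000-1.7321i, -2.0000+1.7321i]
Zero-padded 5-point DFT provides frequency interpolation.

DFT_5([x, 0, ...]) = [-2, -0.8820-0.3633i, -3.1180-1.5388i, -3.1180+1.5388i, -0.8820+0.3633i]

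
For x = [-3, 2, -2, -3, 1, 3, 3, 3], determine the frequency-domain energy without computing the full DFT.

Parseval: Σ|x[n]|² = (1/N)Σ|X[k]|², so Σ|X[k]|² = N·Σ|x[n]|² = 8·54.0000

Σ|X[k]|² = N·Σ|x[n]|² = 8·54.0000 = 432.0000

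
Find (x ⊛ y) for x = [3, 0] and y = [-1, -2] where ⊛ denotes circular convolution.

(x ⊛ y)[n] = Σ(m=0 to 1) x[m] · y[(n-m) mod 2]

Computing each output sample:
(x ⊛ y)[0] = -3
(x ⊛ y)[1] = -6

x ⊛ y = [-3, -6]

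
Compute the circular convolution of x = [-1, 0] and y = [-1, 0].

(x ⊛ y)[n] = Σ(m=0 to 1) x[m] · y[(n-m) mod 2]

Computing each output sample:
(x ⊛ y)[0] = 1
(x ⊛ y)[1] = 0

x ⊛ y = [1, 0]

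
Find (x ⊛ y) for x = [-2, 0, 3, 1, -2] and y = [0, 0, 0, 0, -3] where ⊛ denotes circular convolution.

(x ⊛ y)[n] = Σ(m=0 to 4) x[m] · y[(n-m) mod 5]

Computing each output sample:
(x ⊛ y)[0] = 0
(x ⊛ y)[1] = -9
(x ⊛ y)[2] = -3
(x ⊛ y)[3] = 6
(x ⊛ y)[4] = 6

x ⊛ y = [0, -9, -3, 6, 6]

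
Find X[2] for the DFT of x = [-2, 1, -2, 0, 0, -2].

X[2] = Σ(n=0 to 5) x[n] · ω_6^(2n) where ω_6 = e^(-2πi/6)
= (-2)·ω_6^0 + (1)·ω_6^2 + (-2)·ω_6^4 + (0)·ω_6^6 + (0)·ω_6^8 + (-2)·ω_6^10

X[2] = -0.5000-4.3301i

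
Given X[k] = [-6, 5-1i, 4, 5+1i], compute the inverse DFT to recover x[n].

x[n] = (1/4) Σ(k=0 to 3) X[k] · e^(2πikn/4)

Computing each x[n]:
x[0] = 2
x[1] = -2
x[2] = -3
x[3] = -3

x = [2, -2, -3, -3]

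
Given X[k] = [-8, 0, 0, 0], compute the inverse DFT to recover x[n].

x[n] = (1/4) Σ(k=0 to 3) X[k] · e^(2πikn/4)

Computing each x[n]:
x[0] = -2
x[1] = -2
x[2] = -2
x[3] = -2

x = [-2, -2, -2, -2]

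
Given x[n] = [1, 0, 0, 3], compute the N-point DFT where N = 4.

X[k] = Σ(n=0 to 3) x[n] · ω_4^(nk)
where ω_4 = e^(-2πi/4)

Computing each X[k]:
X[0] = 4
X[1] = 1+3i
X[2] = -2
X[3] = 1-3i

X = [4, 1+3i, -2, 1-3i]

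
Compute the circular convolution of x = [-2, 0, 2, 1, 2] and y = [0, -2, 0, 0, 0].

(x ⊛ y)[n] = Σ(m=0 to 4) x[m] · y[(n-m) mod 5]

Computing each output sample:
(x ⊛ y)[0] = -4
(x ⊛ y)[1] = 4
(x ⊛ y)[2] = 0
(x ⊛ y)[3] = -4
(x ⊛ y)[4] = -2

x ⊛ y = [-4, 4, 0, -4, -2]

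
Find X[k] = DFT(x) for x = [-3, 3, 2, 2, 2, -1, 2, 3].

X[k] = Σ(n=0 to 7) x[n] · ω_8^(nk)
where ω_8 = e^(-2πi/8)

Computing each X[k]:
X[0] = 10
X[1] = -1.4645-2.1213i
X[2] = -5+3i
X[3] = -8.5355-2.1213i
X[4] = -4
X[5] = -8.5355+2.1213i
X[6] = -5-3i
X[7] = -1.4645+2.1213i

X = [10, -1.4645-2.1213i, -5+3i, -8.5355-2.1213i, -4, -8.5355+2.1213i, -5-3i, -1.4645+2.1213i]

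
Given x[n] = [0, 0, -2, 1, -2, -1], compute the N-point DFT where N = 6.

X[k] = Σ(n=0 to 5) x[n] · ω_6^(nk)
where ω_6 = e^(-2πi/6)

Computing each X[k]:
X[0] = -4
X[1] = 0.5000-0.8660i
X[2] = 3.5000-0.8660i
X[3] = -4
X[4] = 3.5000+0.8660i
X[5] = 0.5000+0.8660i

X = [-4, 0.5000-0.8660i, 3.5000-0.8660i, -4, 3.5000+0.8660i, 0.5000+0.8660i]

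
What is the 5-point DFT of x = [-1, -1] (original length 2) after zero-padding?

Original 2-point DFT: [-2, 0]
Zero-padded 5-point DFT provides frequency interpolation.

DFT_5([x, 0, ...]) = [-2, -1.3090+0.9511i, -0.1910+0.5878i, -0.1910-0.5878i, -1.3090-0.9511i]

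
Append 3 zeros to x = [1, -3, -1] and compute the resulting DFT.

Original 3-point DFT: [-3, 3.0000+1.7321i, 3.0000-1.7321i]
Zero-padded 6-point DFT provides frequency interpolation.

DFT_6([x, 0, ...]) = [-3, 3.4641i, 3.0000+1.7321i, 3, 3.0000-1.7321i, -3.4641i]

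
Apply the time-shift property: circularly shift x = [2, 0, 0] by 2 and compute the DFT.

Time shift by 2: X_shifted[k] = ω_3^(2k) · X[k]
Shifted x = [0, 0, 2]

DFT(x[n-2]) = [2, -1.0000+1.7321i, -1.0000-1.7321i]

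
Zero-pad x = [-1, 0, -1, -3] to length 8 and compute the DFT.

Original 4-point DFT: [-5, -3i, 1, 3i]
Zero-padded 8-point DFT provides frequency interpolation.

DFT_8([x, 0, ...]) = [-5, 1.1213+3.1213i, -3i, -3.1213+1.1213i, 1, -3.1213-1.1213i, 3i, 1.1213-3.1213i]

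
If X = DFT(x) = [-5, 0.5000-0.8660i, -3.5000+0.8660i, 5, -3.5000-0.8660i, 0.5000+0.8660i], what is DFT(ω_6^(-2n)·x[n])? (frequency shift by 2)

Modulation property: DFT(ω_6^(-2n)·x[n]) = X[(k-2) mod 6], so circularly shift X by 2 positions.

X[k-2] = [-3.5000-0.8660i, 0.5000+0.8660i, -5, 0.5000-0.8660i, -3.5000+0.8660i, 5]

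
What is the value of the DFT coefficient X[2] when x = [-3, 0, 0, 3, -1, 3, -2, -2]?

X[2] = Σ(n=0 to 7) x[n] · ω_8^(2n) where ω_8 = e^(-2πi/8)
= (-3)·ω_8^0 + (0)·ω_8^2 + (0)·ω_8^4 + (3)·ω_8^6 + (-1)·ω_8^8 + (3)·ω_8^10 + (-2)·ω_8^12 + (-2)·ω_8^14

X[2] = -2-2i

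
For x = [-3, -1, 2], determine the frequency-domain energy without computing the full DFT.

Parseval: Σ|x[n]|² = (1/N)Σ|X[k]|², so Σ|X[k]|² = N·Σ|x[n]|² = 3·14.0000

Σ|X[k]|² = N·Σ|x[n]|² = 3·14.0000 = 42.0000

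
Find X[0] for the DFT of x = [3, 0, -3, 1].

X[0] = Σ(n=0 to 3) x[n] · ω_4^0 = Σ x[n]
= (3) + (0) + (-3) + (1)

X[0] = 1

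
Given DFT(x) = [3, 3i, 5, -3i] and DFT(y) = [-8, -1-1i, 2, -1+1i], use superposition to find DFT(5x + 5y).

By linearity: DFT(5x + 5y) = 5·DFT(x) + 5·DFT(y)
= 5·[3, 3i, 5, -3i] + 5·[-8, -1-1i, 2, -1+1i]

Computing element-wise:
Z[0] = 5·(3) + 5·(-8) = -25
Z[1] = 5·(3i) + 5·(-1-1i) = -5+10i
Z[2] = 5·(5) + 5·(2) = 35
Z[3] = 5·(-3i) + 5·(-1+1i) = -5-10i

DFT(5x + 5y) = 5·X + 5·Y = [-25, -5+10i, 35, -5-10i]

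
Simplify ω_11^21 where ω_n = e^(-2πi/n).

Since ω_11^11 = 1, powers reduce modulo 11.
21 mod 11 = 10
So ω_11^21 = ω_11^10 = e^(-2πi·10/11)

ω_11^21 = ω_11^10 = 0.8413+0.5406i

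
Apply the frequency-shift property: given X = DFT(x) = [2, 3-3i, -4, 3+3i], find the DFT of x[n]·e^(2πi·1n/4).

Modulation property: DFT(ω_4^(-1n)·x[n]) = X[(k-1) mod 4], so circularly shift X by 1 positions.

X[k-1] = [3+3i, 2, 3-3i, -4]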